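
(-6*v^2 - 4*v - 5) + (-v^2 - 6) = -7*v^2 - 4*v - 11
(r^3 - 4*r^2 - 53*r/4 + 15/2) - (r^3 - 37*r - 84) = -4*r^2 + 95*r/4 + 183/2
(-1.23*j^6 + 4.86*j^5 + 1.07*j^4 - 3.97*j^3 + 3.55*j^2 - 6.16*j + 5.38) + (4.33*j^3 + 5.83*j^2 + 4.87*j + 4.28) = -1.23*j^6 + 4.86*j^5 + 1.07*j^4 + 0.36*j^3 + 9.38*j^2 - 1.29*j + 9.66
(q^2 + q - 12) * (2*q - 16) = 2*q^3 - 14*q^2 - 40*q + 192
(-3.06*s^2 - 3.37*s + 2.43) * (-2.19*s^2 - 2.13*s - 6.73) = 6.7014*s^4 + 13.8981*s^3 + 22.4502*s^2 + 17.5042*s - 16.3539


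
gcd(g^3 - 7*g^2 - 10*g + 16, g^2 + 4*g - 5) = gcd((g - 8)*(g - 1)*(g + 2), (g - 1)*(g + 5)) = g - 1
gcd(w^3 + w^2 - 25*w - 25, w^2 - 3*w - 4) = w + 1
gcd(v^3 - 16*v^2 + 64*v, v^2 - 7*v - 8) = v - 8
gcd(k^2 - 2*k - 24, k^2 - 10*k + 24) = k - 6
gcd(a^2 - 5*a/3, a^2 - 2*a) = a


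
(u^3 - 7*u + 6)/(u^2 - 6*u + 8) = (u^2 + 2*u - 3)/(u - 4)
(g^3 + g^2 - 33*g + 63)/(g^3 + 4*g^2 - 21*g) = (g - 3)/g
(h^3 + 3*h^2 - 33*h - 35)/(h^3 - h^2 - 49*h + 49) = (h^2 - 4*h - 5)/(h^2 - 8*h + 7)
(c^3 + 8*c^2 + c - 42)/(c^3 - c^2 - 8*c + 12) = (c + 7)/(c - 2)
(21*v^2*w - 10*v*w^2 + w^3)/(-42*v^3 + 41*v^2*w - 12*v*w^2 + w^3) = -w/(2*v - w)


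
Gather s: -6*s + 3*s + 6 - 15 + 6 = -3*s - 3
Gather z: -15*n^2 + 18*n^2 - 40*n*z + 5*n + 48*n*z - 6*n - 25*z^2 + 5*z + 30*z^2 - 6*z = 3*n^2 - n + 5*z^2 + z*(8*n - 1)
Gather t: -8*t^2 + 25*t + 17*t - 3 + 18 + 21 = -8*t^2 + 42*t + 36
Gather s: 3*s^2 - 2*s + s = 3*s^2 - s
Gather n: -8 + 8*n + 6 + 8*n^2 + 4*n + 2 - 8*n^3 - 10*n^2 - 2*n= -8*n^3 - 2*n^2 + 10*n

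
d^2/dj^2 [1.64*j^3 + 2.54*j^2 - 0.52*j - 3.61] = 9.84*j + 5.08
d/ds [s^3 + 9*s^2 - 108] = 3*s*(s + 6)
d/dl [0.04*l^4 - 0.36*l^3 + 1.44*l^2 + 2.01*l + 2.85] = 0.16*l^3 - 1.08*l^2 + 2.88*l + 2.01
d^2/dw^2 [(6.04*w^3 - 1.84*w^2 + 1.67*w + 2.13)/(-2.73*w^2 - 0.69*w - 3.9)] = (2.1316282072803e-14*w^4 + 91.03977*w^3 - 310.312782*w^2 - 468.601146*w + 108.288774)/(20.346417*w^6 + 15.427503*w^5 + 91.098189*w^4 + 44.407089*w^3 + 130.14027*w^2 + 31.4847*w + 59.319)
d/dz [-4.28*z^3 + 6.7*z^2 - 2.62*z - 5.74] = -12.84*z^2 + 13.4*z - 2.62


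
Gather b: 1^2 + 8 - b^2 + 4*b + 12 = -b^2 + 4*b + 21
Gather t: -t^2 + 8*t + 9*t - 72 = -t^2 + 17*t - 72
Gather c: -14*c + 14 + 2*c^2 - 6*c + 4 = 2*c^2 - 20*c + 18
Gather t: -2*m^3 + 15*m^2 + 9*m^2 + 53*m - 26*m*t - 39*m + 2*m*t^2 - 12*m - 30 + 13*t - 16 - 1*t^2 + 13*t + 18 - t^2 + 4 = -2*m^3 + 24*m^2 + 2*m + t^2*(2*m - 2) + t*(26 - 26*m) - 24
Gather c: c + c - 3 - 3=2*c - 6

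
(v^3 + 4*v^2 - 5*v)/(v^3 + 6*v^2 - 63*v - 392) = v*(v^2 + 4*v - 5)/(v^3 + 6*v^2 - 63*v - 392)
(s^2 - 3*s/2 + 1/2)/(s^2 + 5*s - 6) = (s - 1/2)/(s + 6)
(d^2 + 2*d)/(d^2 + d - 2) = d/(d - 1)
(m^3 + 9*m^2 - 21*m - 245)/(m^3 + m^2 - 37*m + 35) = (m + 7)/(m - 1)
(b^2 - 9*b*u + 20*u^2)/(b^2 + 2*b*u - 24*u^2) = (b - 5*u)/(b + 6*u)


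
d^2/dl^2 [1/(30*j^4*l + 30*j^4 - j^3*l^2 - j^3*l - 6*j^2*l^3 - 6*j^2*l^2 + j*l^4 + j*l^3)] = 2*((j^2 + 18*j*l + 6*j - 6*l^2 - 3*l)*(30*j^3*l + 30*j^3 - j^2*l^2 - j^2*l - 6*j*l^3 - 6*j*l^2 + l^4 + l^3) + (-30*j^3 + 2*j^2*l + j^2 + 18*j*l^2 + 12*j*l - 4*l^3 - 3*l^2)^2)/(j*(30*j^3*l + 30*j^3 - j^2*l^2 - j^2*l - 6*j*l^3 - 6*j*l^2 + l^4 + l^3)^3)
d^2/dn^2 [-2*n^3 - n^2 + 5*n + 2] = -12*n - 2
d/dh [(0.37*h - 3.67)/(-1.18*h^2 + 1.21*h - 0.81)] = (0.4366*h^2 - 8.6612*h + 4.141)/(1.3924*h^4 - 2.8556*h^3 + 3.3757*h^2 - 1.9602*h + 0.6561)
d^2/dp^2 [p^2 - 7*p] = 2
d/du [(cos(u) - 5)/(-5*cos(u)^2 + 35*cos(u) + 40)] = (sin(u)^2 + 10*cos(u) - 44)*sin(u)/(5*(sin(u)^2 + 7*cos(u) + 7)^2)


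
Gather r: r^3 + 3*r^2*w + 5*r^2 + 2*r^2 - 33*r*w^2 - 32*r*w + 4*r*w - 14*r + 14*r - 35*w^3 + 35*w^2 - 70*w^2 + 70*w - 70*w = r^3 + r^2*(3*w + 7) + r*(-33*w^2 - 28*w) - 35*w^3 - 35*w^2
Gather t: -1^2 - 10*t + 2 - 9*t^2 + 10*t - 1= -9*t^2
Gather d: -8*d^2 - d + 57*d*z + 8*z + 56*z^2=-8*d^2 + d*(57*z - 1) + 56*z^2 + 8*z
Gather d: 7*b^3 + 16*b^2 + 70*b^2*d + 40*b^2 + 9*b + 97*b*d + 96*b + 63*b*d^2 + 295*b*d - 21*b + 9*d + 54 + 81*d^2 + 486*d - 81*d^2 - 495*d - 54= 7*b^3 + 56*b^2 + 63*b*d^2 + 84*b + d*(70*b^2 + 392*b)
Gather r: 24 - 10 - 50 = -36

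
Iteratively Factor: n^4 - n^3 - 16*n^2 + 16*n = (n + 4)*(n^3 - 5*n^2 + 4*n) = n*(n + 4)*(n^2 - 5*n + 4) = n*(n - 4)*(n + 4)*(n - 1)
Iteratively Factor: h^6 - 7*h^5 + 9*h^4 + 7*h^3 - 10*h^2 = (h)*(h^5 - 7*h^4 + 9*h^3 + 7*h^2 - 10*h) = h*(h + 1)*(h^4 - 8*h^3 + 17*h^2 - 10*h) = h*(h - 2)*(h + 1)*(h^3 - 6*h^2 + 5*h) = h^2*(h - 2)*(h + 1)*(h^2 - 6*h + 5) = h^2*(h - 5)*(h - 2)*(h + 1)*(h - 1)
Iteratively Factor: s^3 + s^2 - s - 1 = (s + 1)*(s^2 - 1) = (s - 1)*(s + 1)*(s + 1)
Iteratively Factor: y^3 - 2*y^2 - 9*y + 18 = (y - 3)*(y^2 + y - 6) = (y - 3)*(y - 2)*(y + 3)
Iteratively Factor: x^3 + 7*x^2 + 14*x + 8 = (x + 4)*(x^2 + 3*x + 2) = (x + 1)*(x + 4)*(x + 2)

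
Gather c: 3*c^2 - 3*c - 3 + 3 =3*c^2 - 3*c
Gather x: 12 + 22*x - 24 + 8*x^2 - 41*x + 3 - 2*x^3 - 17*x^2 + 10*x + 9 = -2*x^3 - 9*x^2 - 9*x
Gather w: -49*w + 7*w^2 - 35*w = 7*w^2 - 84*w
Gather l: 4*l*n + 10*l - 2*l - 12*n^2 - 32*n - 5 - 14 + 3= l*(4*n + 8) - 12*n^2 - 32*n - 16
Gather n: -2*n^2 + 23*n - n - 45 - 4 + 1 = -2*n^2 + 22*n - 48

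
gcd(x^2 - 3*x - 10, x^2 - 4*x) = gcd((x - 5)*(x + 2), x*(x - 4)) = 1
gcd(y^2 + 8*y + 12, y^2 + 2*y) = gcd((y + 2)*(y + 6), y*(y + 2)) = y + 2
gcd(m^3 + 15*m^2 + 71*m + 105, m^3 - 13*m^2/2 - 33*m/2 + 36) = m + 3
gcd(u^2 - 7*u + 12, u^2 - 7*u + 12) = u^2 - 7*u + 12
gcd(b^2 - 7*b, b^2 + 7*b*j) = b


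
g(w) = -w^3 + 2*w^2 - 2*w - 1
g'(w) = -3*w^2 + 4*w - 2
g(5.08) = -90.64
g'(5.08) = -59.10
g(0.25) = -1.39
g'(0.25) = -1.19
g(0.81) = -1.84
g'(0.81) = -0.73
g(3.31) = -21.97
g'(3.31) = -21.63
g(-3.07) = 52.92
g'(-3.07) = -42.55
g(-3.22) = 59.56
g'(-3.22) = -45.99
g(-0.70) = 1.72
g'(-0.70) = -6.27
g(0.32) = -1.47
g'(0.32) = -1.03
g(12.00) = -1465.00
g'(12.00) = -386.00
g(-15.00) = 3854.00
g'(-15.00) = -737.00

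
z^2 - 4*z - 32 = (z - 8)*(z + 4)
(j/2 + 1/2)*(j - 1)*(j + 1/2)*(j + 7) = j^4/2 + 15*j^3/4 + 5*j^2/4 - 15*j/4 - 7/4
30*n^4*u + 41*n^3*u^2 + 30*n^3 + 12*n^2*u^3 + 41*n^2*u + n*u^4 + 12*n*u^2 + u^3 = (n + u)*(5*n + u)*(6*n + u)*(n*u + 1)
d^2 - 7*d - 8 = (d - 8)*(d + 1)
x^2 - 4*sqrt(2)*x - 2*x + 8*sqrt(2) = (x - 2)*(x - 4*sqrt(2))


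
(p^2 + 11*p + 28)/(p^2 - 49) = (p + 4)/(p - 7)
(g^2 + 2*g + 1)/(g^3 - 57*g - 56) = (g + 1)/(g^2 - g - 56)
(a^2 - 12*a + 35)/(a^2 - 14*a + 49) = (a - 5)/(a - 7)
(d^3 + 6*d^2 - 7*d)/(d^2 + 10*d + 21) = d*(d - 1)/(d + 3)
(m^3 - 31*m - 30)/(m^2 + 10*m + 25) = (m^2 - 5*m - 6)/(m + 5)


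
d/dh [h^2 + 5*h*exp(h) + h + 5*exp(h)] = 5*h*exp(h) + 2*h + 10*exp(h) + 1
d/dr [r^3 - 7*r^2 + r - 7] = 3*r^2 - 14*r + 1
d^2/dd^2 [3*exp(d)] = 3*exp(d)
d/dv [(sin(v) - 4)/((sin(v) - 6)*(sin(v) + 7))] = (8*sin(v) + cos(v)^2 - 39)*cos(v)/((sin(v) - 6)^2*(sin(v) + 7)^2)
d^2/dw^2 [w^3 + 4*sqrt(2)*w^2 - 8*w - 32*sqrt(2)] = 6*w + 8*sqrt(2)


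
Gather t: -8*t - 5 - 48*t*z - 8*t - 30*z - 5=t*(-48*z - 16) - 30*z - 10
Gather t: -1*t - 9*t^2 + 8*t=-9*t^2 + 7*t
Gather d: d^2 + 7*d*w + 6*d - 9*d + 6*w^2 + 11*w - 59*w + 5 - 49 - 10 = d^2 + d*(7*w - 3) + 6*w^2 - 48*w - 54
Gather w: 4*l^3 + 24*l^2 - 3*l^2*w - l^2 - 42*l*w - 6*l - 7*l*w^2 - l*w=4*l^3 + 23*l^2 - 7*l*w^2 - 6*l + w*(-3*l^2 - 43*l)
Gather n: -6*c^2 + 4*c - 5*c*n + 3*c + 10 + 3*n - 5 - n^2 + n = -6*c^2 + 7*c - n^2 + n*(4 - 5*c) + 5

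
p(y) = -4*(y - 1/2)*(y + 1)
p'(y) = -8*y - 2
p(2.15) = -20.79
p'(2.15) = -19.20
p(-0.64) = 1.64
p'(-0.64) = 3.12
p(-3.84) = -49.30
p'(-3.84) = 28.72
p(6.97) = -206.26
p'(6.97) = -57.76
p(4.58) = -91.07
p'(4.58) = -38.64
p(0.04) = 1.91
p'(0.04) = -2.32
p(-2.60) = -19.84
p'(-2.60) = 18.80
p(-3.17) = -31.86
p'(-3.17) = 23.36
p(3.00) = -40.00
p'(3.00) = -26.00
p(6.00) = -154.00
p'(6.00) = -50.00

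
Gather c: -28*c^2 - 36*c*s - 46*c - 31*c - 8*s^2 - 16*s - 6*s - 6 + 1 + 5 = -28*c^2 + c*(-36*s - 77) - 8*s^2 - 22*s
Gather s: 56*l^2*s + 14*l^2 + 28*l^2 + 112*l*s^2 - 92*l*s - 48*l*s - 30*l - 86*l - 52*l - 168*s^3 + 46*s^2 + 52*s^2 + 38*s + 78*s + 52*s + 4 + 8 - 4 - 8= 42*l^2 - 168*l - 168*s^3 + s^2*(112*l + 98) + s*(56*l^2 - 140*l + 168)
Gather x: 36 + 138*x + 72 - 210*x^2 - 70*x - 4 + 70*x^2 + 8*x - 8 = -140*x^2 + 76*x + 96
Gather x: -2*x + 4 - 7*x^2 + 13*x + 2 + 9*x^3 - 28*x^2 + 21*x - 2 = 9*x^3 - 35*x^2 + 32*x + 4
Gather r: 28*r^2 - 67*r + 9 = 28*r^2 - 67*r + 9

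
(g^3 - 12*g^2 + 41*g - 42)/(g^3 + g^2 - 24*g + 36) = (g - 7)/(g + 6)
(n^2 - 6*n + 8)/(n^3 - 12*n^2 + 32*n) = (n - 2)/(n*(n - 8))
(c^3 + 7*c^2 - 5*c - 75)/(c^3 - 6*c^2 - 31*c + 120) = (c + 5)/(c - 8)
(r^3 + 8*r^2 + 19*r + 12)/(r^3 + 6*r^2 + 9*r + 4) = (r + 3)/(r + 1)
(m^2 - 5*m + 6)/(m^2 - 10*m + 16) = (m - 3)/(m - 8)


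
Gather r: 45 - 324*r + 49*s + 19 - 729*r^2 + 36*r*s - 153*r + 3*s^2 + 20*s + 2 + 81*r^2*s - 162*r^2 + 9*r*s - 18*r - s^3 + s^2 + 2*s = r^2*(81*s - 891) + r*(45*s - 495) - s^3 + 4*s^2 + 71*s + 66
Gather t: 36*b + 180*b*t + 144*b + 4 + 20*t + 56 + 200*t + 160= 180*b + t*(180*b + 220) + 220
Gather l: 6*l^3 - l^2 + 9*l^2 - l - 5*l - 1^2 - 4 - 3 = 6*l^3 + 8*l^2 - 6*l - 8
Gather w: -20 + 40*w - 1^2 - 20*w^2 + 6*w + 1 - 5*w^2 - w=-25*w^2 + 45*w - 20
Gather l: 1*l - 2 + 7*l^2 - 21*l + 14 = 7*l^2 - 20*l + 12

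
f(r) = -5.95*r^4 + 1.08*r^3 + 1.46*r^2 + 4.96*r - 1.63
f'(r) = -23.8*r^3 + 3.24*r^2 + 2.92*r + 4.96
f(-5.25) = -4663.87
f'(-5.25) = 3522.87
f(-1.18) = -18.76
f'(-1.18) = 45.13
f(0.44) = 0.70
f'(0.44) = 4.84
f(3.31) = -644.27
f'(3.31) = -812.98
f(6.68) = -11428.82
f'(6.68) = -6925.21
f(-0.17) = -2.44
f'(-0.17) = 4.67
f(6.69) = -11498.23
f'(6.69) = -6956.65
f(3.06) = -463.51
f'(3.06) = -637.70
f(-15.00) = -304611.28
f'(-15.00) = 81015.16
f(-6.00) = -7923.31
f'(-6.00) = 5244.88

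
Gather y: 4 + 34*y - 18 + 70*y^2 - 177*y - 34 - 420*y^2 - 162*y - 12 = -350*y^2 - 305*y - 60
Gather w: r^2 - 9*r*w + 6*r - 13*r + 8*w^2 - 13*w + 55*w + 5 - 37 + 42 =r^2 - 7*r + 8*w^2 + w*(42 - 9*r) + 10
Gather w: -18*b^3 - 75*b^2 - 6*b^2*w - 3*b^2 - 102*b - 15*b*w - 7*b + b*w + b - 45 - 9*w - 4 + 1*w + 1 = -18*b^3 - 78*b^2 - 108*b + w*(-6*b^2 - 14*b - 8) - 48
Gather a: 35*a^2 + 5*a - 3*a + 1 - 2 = 35*a^2 + 2*a - 1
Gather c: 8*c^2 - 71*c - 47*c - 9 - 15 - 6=8*c^2 - 118*c - 30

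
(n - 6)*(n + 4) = n^2 - 2*n - 24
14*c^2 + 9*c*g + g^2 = (2*c + g)*(7*c + g)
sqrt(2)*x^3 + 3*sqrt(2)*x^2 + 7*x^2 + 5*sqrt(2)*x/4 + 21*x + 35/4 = (x + 5/2)*(x + 7*sqrt(2)/2)*(sqrt(2)*x + sqrt(2)/2)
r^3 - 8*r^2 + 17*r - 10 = (r - 5)*(r - 2)*(r - 1)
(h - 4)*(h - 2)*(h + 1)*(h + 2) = h^4 - 3*h^3 - 8*h^2 + 12*h + 16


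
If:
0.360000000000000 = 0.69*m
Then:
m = 0.52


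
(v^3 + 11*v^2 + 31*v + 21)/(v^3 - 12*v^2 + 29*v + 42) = (v^2 + 10*v + 21)/(v^2 - 13*v + 42)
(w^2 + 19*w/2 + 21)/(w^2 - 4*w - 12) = (w^2 + 19*w/2 + 21)/(w^2 - 4*w - 12)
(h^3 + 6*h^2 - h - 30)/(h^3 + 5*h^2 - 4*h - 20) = (h + 3)/(h + 2)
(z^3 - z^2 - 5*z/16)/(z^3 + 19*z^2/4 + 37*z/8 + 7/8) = z*(4*z - 5)/(2*(2*z^2 + 9*z + 7))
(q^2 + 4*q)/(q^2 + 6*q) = (q + 4)/(q + 6)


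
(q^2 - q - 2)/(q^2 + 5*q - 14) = (q + 1)/(q + 7)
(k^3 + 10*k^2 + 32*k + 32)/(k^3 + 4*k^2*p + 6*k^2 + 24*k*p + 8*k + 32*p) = (k + 4)/(k + 4*p)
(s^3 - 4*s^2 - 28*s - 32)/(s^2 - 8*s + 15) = (s^3 - 4*s^2 - 28*s - 32)/(s^2 - 8*s + 15)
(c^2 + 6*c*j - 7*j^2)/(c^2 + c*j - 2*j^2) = (c + 7*j)/(c + 2*j)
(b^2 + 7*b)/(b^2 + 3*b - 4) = b*(b + 7)/(b^2 + 3*b - 4)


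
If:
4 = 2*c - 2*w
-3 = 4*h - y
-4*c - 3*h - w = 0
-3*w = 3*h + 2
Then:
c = -1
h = 7/3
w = -3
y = 37/3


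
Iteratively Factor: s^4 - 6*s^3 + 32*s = (s - 4)*(s^3 - 2*s^2 - 8*s) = s*(s - 4)*(s^2 - 2*s - 8) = s*(s - 4)*(s + 2)*(s - 4)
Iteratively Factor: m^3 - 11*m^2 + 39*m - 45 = (m - 5)*(m^2 - 6*m + 9) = (m - 5)*(m - 3)*(m - 3)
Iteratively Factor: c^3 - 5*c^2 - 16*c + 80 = (c - 5)*(c^2 - 16) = (c - 5)*(c + 4)*(c - 4)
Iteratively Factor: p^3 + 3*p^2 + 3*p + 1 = (p + 1)*(p^2 + 2*p + 1) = (p + 1)^2*(p + 1)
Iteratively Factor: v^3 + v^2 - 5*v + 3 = (v + 3)*(v^2 - 2*v + 1) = (v - 1)*(v + 3)*(v - 1)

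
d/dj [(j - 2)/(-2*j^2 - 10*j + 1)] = (2*j^2 - 8*j - 19)/(4*j^4 + 40*j^3 + 96*j^2 - 20*j + 1)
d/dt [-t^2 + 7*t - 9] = 7 - 2*t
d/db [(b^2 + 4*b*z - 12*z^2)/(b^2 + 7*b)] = (-4*b^2*z + 7*b^2 + 24*b*z^2 + 84*z^2)/(b^2*(b^2 + 14*b + 49))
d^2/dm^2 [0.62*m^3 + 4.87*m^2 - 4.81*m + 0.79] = 3.72*m + 9.74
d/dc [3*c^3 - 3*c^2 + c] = 9*c^2 - 6*c + 1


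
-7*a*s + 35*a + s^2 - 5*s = (-7*a + s)*(s - 5)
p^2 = p^2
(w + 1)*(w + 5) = w^2 + 6*w + 5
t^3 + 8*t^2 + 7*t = t*(t + 1)*(t + 7)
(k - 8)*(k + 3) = k^2 - 5*k - 24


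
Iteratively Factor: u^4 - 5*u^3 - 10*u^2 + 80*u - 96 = (u - 3)*(u^3 - 2*u^2 - 16*u + 32) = (u - 3)*(u - 2)*(u^2 - 16) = (u - 3)*(u - 2)*(u + 4)*(u - 4)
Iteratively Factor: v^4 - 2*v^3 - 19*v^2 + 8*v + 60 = (v + 2)*(v^3 - 4*v^2 - 11*v + 30) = (v + 2)*(v + 3)*(v^2 - 7*v + 10) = (v - 2)*(v + 2)*(v + 3)*(v - 5)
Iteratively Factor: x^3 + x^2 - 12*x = (x + 4)*(x^2 - 3*x) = (x - 3)*(x + 4)*(x)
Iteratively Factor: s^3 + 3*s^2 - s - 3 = (s + 3)*(s^2 - 1) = (s + 1)*(s + 3)*(s - 1)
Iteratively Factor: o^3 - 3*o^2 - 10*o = (o - 5)*(o^2 + 2*o) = o*(o - 5)*(o + 2)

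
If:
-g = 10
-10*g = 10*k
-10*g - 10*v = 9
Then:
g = -10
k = 10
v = 91/10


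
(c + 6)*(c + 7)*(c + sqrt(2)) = c^3 + sqrt(2)*c^2 + 13*c^2 + 13*sqrt(2)*c + 42*c + 42*sqrt(2)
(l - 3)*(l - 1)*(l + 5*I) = l^3 - 4*l^2 + 5*I*l^2 + 3*l - 20*I*l + 15*I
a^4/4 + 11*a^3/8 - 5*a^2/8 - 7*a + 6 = (a/4 + 1)*(a - 3/2)*(a - 1)*(a + 4)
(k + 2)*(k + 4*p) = k^2 + 4*k*p + 2*k + 8*p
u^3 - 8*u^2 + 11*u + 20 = (u - 5)*(u - 4)*(u + 1)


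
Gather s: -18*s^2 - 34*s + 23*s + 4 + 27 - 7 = -18*s^2 - 11*s + 24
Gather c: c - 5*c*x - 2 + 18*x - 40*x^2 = c*(1 - 5*x) - 40*x^2 + 18*x - 2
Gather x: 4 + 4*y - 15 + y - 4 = 5*y - 15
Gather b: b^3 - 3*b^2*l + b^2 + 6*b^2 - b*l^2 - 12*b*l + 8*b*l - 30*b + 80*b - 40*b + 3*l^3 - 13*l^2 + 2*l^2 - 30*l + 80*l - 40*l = b^3 + b^2*(7 - 3*l) + b*(-l^2 - 4*l + 10) + 3*l^3 - 11*l^2 + 10*l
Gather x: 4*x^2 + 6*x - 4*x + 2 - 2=4*x^2 + 2*x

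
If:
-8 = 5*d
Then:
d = -8/5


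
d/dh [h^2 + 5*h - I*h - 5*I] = 2*h + 5 - I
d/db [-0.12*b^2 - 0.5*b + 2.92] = -0.24*b - 0.5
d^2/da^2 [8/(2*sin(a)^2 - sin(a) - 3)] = 8*(-35*sin(a) + 4*sin(3*a) - 11*cos(2*a) + 25)/((sin(a) + 1)^2*(2*sin(a) - 3)^3)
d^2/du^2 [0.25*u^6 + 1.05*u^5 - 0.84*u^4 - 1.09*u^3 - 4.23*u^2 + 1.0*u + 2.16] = 7.5*u^4 + 21.0*u^3 - 10.08*u^2 - 6.54*u - 8.46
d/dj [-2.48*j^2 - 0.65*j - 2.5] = -4.96*j - 0.65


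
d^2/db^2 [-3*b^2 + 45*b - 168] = -6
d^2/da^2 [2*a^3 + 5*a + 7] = 12*a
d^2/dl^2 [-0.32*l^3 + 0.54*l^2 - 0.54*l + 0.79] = 1.08 - 1.92*l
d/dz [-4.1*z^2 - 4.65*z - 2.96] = -8.2*z - 4.65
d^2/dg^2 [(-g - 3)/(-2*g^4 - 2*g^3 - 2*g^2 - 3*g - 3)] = 4*g*(12*g^6 + 76*g^5 + 102*g^4 + 87*g^3 + 35*g^2 - 27*g - 9)/(8*g^12 + 24*g^11 + 48*g^10 + 92*g^9 + 156*g^8 + 204*g^7 + 242*g^6 + 270*g^5 + 252*g^4 + 189*g^3 + 135*g^2 + 81*g + 27)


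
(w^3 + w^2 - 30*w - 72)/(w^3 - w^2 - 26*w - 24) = (w + 3)/(w + 1)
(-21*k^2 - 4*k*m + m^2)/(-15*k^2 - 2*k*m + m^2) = (7*k - m)/(5*k - m)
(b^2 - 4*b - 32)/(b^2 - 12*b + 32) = (b + 4)/(b - 4)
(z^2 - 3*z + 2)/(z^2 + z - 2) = (z - 2)/(z + 2)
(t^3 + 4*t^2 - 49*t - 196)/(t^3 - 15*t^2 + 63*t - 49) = (t^2 + 11*t + 28)/(t^2 - 8*t + 7)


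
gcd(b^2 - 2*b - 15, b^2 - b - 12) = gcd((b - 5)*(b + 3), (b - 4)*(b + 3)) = b + 3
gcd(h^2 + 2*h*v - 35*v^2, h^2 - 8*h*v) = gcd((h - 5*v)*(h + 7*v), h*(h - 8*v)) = 1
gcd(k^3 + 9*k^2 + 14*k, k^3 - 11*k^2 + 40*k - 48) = 1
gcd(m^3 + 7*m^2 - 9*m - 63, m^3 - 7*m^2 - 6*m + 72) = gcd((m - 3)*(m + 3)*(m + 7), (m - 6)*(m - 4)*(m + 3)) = m + 3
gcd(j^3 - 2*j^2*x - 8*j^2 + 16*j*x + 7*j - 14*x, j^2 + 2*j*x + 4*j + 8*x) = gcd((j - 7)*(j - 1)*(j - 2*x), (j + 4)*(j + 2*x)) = 1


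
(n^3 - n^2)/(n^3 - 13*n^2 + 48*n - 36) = n^2/(n^2 - 12*n + 36)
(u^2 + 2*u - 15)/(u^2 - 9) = (u + 5)/(u + 3)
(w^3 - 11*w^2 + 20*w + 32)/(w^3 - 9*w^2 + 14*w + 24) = (w - 8)/(w - 6)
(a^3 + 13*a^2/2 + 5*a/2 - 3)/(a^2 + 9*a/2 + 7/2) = (2*a^2 + 11*a - 6)/(2*a + 7)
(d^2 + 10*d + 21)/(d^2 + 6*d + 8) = (d^2 + 10*d + 21)/(d^2 + 6*d + 8)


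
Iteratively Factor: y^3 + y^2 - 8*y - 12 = (y + 2)*(y^2 - y - 6) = (y - 3)*(y + 2)*(y + 2)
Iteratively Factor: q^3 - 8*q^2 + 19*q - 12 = (q - 3)*(q^2 - 5*q + 4) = (q - 4)*(q - 3)*(q - 1)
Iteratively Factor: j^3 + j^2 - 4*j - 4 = (j + 2)*(j^2 - j - 2) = (j + 1)*(j + 2)*(j - 2)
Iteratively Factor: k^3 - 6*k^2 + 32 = (k - 4)*(k^2 - 2*k - 8) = (k - 4)*(k + 2)*(k - 4)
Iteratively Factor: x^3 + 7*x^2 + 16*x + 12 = (x + 2)*(x^2 + 5*x + 6) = (x + 2)*(x + 3)*(x + 2)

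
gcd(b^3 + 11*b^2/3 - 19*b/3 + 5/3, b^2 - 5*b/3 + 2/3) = b - 1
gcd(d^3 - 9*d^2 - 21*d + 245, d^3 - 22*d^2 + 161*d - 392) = d^2 - 14*d + 49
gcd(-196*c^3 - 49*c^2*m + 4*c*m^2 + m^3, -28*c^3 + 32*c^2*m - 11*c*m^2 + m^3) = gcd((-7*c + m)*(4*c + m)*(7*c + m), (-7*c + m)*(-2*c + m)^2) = 7*c - m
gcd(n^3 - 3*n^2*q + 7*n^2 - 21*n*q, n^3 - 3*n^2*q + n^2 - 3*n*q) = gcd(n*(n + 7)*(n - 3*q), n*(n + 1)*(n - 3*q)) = -n^2 + 3*n*q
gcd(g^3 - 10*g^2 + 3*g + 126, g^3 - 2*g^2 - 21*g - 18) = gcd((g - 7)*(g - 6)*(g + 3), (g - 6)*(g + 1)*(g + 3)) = g^2 - 3*g - 18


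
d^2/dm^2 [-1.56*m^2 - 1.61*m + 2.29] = -3.12000000000000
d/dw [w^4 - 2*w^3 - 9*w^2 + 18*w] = 4*w^3 - 6*w^2 - 18*w + 18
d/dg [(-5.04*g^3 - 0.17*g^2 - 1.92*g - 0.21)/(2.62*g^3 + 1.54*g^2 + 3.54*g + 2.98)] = (-7.3162*g^4 - 25.6224*g^3 - 41.052*g^2 - 0.366400000000001*g - 4.9782)/(6.8644*g^6 + 8.0696*g^5 + 20.9212*g^4 + 26.5184*g^3 + 21.71*g^2 + 21.0984*g + 8.8804)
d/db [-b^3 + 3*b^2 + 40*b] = -3*b^2 + 6*b + 40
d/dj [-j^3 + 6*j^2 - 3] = 3*j*(4 - j)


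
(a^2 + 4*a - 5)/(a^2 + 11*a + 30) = (a - 1)/(a + 6)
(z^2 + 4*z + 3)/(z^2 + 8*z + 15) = (z + 1)/(z + 5)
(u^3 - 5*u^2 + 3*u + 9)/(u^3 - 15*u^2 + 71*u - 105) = (u^2 - 2*u - 3)/(u^2 - 12*u + 35)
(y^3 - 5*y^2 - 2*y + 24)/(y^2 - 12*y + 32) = (y^2 - y - 6)/(y - 8)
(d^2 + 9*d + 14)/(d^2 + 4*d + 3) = (d^2 + 9*d + 14)/(d^2 + 4*d + 3)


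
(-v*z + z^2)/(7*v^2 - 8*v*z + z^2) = z/(-7*v + z)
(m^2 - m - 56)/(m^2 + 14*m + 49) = (m - 8)/(m + 7)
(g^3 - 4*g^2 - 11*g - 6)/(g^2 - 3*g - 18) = (g^2 + 2*g + 1)/(g + 3)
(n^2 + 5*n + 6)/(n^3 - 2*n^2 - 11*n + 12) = (n + 2)/(n^2 - 5*n + 4)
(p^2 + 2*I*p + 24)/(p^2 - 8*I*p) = (p^2 + 2*I*p + 24)/(p*(p - 8*I))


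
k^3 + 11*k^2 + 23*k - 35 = (k - 1)*(k + 5)*(k + 7)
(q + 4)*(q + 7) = q^2 + 11*q + 28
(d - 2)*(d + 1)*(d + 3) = d^3 + 2*d^2 - 5*d - 6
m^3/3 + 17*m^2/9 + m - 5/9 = (m/3 + 1/3)*(m - 1/3)*(m + 5)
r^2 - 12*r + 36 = (r - 6)^2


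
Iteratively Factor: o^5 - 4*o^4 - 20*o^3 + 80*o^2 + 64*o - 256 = (o - 2)*(o^4 - 2*o^3 - 24*o^2 + 32*o + 128) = (o - 4)*(o - 2)*(o^3 + 2*o^2 - 16*o - 32) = (o - 4)*(o - 2)*(o + 2)*(o^2 - 16) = (o - 4)^2*(o - 2)*(o + 2)*(o + 4)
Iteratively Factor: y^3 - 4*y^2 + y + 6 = (y - 2)*(y^2 - 2*y - 3) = (y - 2)*(y + 1)*(y - 3)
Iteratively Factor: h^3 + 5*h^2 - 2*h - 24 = (h - 2)*(h^2 + 7*h + 12) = (h - 2)*(h + 4)*(h + 3)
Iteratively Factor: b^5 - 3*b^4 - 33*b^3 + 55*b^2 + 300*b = (b + 3)*(b^4 - 6*b^3 - 15*b^2 + 100*b) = (b + 3)*(b + 4)*(b^3 - 10*b^2 + 25*b) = (b - 5)*(b + 3)*(b + 4)*(b^2 - 5*b) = b*(b - 5)*(b + 3)*(b + 4)*(b - 5)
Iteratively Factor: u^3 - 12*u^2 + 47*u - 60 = (u - 3)*(u^2 - 9*u + 20) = (u - 4)*(u - 3)*(u - 5)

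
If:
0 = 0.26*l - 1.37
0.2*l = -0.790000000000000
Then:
No Solution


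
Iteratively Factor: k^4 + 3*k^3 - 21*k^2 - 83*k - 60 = (k + 4)*(k^3 - k^2 - 17*k - 15) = (k + 3)*(k + 4)*(k^2 - 4*k - 5) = (k - 5)*(k + 3)*(k + 4)*(k + 1)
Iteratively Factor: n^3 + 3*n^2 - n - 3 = (n + 3)*(n^2 - 1) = (n - 1)*(n + 3)*(n + 1)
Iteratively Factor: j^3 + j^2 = (j)*(j^2 + j) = j^2*(j + 1)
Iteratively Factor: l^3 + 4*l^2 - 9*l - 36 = (l + 4)*(l^2 - 9) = (l - 3)*(l + 4)*(l + 3)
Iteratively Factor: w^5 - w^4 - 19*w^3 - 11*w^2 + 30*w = (w - 1)*(w^4 - 19*w^2 - 30*w) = (w - 1)*(w + 2)*(w^3 - 2*w^2 - 15*w) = w*(w - 1)*(w + 2)*(w^2 - 2*w - 15) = w*(w - 1)*(w + 2)*(w + 3)*(w - 5)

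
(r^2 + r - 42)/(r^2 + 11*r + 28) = (r - 6)/(r + 4)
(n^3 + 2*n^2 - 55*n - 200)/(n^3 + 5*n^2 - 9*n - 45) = (n^2 - 3*n - 40)/(n^2 - 9)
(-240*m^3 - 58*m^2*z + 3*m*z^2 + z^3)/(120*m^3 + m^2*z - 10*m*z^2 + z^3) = (30*m^2 + 11*m*z + z^2)/(-15*m^2 - 2*m*z + z^2)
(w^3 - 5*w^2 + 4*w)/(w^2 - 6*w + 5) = w*(w - 4)/(w - 5)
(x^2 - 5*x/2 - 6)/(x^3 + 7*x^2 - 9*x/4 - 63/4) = 2*(x - 4)/(2*x^2 + 11*x - 21)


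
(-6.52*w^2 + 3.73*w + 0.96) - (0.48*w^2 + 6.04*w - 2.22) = -7.0*w^2 - 2.31*w + 3.18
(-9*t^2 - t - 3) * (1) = -9*t^2 - t - 3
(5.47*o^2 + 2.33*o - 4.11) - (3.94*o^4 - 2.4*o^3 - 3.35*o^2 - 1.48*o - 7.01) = -3.94*o^4 + 2.4*o^3 + 8.82*o^2 + 3.81*o + 2.9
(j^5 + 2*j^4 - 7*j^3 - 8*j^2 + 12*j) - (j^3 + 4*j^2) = j^5 + 2*j^4 - 8*j^3 - 12*j^2 + 12*j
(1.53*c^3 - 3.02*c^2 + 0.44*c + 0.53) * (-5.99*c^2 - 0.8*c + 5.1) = -9.1647*c^5 + 16.8658*c^4 + 7.5834*c^3 - 18.9287*c^2 + 1.82*c + 2.703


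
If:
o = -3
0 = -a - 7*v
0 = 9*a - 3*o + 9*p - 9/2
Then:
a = -7*v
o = -3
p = 7*v - 1/2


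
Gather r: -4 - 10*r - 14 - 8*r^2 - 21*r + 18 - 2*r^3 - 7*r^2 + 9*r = -2*r^3 - 15*r^2 - 22*r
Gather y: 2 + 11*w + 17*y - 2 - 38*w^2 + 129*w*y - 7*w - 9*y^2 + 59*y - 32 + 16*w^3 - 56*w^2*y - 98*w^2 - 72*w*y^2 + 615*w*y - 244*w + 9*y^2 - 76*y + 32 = 16*w^3 - 136*w^2 - 72*w*y^2 - 240*w + y*(-56*w^2 + 744*w)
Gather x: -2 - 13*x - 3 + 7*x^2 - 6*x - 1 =7*x^2 - 19*x - 6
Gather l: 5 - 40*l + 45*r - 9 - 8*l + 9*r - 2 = -48*l + 54*r - 6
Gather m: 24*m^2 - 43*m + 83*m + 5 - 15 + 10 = 24*m^2 + 40*m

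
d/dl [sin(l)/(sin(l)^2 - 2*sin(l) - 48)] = (cos(l)^2 - 49)*cos(l)/((sin(l) - 8)^2*(sin(l) + 6)^2)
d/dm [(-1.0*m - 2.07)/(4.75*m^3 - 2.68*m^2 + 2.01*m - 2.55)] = (9.5*m^3 + 26.8175*m^2 - 11.0952*m + 6.7107)/(22.5625*m^6 - 25.46*m^5 + 26.2774*m^4 - 34.9986*m^3 + 17.7081*m^2 - 10.251*m + 6.5025)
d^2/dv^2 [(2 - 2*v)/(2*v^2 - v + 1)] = 4*(-(v - 1)*(4*v - 1)^2 + 3*(2*v - 1)*(2*v^2 - v + 1))/(2*v^2 - v + 1)^3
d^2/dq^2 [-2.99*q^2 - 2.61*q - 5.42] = -5.98000000000000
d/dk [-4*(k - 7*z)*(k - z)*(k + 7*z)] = -12*k^2 + 8*k*z + 196*z^2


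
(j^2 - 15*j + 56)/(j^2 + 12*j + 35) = (j^2 - 15*j + 56)/(j^2 + 12*j + 35)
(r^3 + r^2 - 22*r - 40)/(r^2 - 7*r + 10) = (r^2 + 6*r + 8)/(r - 2)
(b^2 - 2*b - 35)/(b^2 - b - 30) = (b - 7)/(b - 6)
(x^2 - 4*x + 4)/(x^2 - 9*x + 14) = (x - 2)/(x - 7)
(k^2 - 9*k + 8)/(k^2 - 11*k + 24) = (k - 1)/(k - 3)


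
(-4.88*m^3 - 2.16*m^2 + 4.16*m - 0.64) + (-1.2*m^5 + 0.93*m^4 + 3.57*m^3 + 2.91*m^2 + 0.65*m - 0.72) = -1.2*m^5 + 0.93*m^4 - 1.31*m^3 + 0.75*m^2 + 4.81*m - 1.36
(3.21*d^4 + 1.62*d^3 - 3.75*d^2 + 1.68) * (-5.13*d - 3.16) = -16.4673*d^5 - 18.4542*d^4 + 14.1183*d^3 + 11.85*d^2 - 8.6184*d - 5.3088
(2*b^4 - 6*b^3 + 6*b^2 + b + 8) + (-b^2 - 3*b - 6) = 2*b^4 - 6*b^3 + 5*b^2 - 2*b + 2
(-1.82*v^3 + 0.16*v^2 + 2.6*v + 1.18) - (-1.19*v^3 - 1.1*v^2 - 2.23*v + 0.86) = -0.63*v^3 + 1.26*v^2 + 4.83*v + 0.32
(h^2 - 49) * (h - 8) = h^3 - 8*h^2 - 49*h + 392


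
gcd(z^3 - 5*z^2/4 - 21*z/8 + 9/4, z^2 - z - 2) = z - 2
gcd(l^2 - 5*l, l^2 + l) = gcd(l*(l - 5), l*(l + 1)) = l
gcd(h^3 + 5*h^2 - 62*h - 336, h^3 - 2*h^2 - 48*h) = h^2 - 2*h - 48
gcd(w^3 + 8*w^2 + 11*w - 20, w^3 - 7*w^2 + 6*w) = w - 1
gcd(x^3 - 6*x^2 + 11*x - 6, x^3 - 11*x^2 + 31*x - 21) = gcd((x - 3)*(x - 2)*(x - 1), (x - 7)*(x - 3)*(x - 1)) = x^2 - 4*x + 3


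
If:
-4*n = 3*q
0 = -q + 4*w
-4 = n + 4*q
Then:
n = 12/13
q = -16/13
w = -4/13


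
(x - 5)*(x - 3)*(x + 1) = x^3 - 7*x^2 + 7*x + 15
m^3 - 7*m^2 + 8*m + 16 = (m - 4)^2*(m + 1)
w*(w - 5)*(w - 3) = w^3 - 8*w^2 + 15*w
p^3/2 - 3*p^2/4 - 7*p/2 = p*(p/2 + 1)*(p - 7/2)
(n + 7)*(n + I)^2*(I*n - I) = I*n^4 - 2*n^3 + 6*I*n^3 - 12*n^2 - 8*I*n^2 + 14*n - 6*I*n + 7*I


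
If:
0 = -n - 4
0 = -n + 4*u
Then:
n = -4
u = -1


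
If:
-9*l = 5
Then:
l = -5/9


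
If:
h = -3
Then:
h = -3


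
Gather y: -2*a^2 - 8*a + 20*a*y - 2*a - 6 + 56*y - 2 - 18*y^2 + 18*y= -2*a^2 - 10*a - 18*y^2 + y*(20*a + 74) - 8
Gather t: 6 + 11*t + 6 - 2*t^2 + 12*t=-2*t^2 + 23*t + 12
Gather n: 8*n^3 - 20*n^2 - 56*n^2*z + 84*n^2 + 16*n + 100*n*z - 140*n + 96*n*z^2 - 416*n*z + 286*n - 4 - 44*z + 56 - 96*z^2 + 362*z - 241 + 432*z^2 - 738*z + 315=8*n^3 + n^2*(64 - 56*z) + n*(96*z^2 - 316*z + 162) + 336*z^2 - 420*z + 126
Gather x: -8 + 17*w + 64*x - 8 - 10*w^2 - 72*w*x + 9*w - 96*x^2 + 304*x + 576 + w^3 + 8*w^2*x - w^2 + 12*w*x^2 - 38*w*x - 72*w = w^3 - 11*w^2 - 46*w + x^2*(12*w - 96) + x*(8*w^2 - 110*w + 368) + 560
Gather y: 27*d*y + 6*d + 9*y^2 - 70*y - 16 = 6*d + 9*y^2 + y*(27*d - 70) - 16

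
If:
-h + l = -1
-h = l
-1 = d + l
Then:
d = -1/2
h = 1/2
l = -1/2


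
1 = 1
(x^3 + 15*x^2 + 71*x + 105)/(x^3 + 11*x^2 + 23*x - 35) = (x + 3)/(x - 1)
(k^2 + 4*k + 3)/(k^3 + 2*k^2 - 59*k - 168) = (k + 1)/(k^2 - k - 56)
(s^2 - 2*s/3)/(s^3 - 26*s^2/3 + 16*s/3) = 1/(s - 8)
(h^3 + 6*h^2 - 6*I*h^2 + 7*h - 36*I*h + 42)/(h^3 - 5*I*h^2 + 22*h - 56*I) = (h^2 + h*(6 + I) + 6*I)/(h^2 + 2*I*h + 8)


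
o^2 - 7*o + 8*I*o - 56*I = (o - 7)*(o + 8*I)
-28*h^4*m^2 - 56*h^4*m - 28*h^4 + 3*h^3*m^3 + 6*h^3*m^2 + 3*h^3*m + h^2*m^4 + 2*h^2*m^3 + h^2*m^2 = (-4*h + m)*(7*h + m)*(h*m + h)^2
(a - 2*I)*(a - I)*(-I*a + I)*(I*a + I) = a^4 - 3*I*a^3 - 3*a^2 + 3*I*a + 2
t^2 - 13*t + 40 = (t - 8)*(t - 5)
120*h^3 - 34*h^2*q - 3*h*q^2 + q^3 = (-5*h + q)*(-4*h + q)*(6*h + q)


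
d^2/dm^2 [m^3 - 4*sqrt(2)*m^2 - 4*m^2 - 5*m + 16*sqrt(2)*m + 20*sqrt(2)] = 6*m - 8*sqrt(2) - 8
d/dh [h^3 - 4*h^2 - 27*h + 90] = 3*h^2 - 8*h - 27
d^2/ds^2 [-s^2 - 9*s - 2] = -2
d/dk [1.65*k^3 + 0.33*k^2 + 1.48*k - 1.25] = 4.95*k^2 + 0.66*k + 1.48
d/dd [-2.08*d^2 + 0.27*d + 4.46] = 0.27 - 4.16*d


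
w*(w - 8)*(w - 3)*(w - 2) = w^4 - 13*w^3 + 46*w^2 - 48*w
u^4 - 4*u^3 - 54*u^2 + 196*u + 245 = (u - 7)*(u - 5)*(u + 1)*(u + 7)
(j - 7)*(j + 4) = j^2 - 3*j - 28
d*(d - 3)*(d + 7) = d^3 + 4*d^2 - 21*d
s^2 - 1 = (s - 1)*(s + 1)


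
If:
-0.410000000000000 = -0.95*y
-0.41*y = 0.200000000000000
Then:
No Solution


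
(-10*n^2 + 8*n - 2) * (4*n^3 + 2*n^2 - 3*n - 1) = -40*n^5 + 12*n^4 + 38*n^3 - 18*n^2 - 2*n + 2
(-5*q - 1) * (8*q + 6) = -40*q^2 - 38*q - 6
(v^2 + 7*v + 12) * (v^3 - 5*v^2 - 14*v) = v^5 + 2*v^4 - 37*v^3 - 158*v^2 - 168*v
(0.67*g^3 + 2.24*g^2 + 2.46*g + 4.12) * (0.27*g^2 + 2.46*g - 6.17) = 0.1809*g^5 + 2.253*g^4 + 2.0407*g^3 - 6.6568*g^2 - 5.043*g - 25.4204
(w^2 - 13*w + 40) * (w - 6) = w^3 - 19*w^2 + 118*w - 240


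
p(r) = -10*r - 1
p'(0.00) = -10.00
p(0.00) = -1.00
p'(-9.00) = -10.00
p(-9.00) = 89.00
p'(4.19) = -10.00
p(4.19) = -42.90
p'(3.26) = -10.00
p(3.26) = -33.60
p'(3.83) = -10.00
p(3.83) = -39.30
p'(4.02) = -10.00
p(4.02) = -41.20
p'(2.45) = -10.00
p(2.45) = -25.50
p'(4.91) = -10.00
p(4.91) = -50.10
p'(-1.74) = -10.00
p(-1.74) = 16.40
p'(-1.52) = -10.00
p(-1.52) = 14.20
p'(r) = -10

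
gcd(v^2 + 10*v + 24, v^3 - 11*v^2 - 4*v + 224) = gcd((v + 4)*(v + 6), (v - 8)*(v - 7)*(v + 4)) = v + 4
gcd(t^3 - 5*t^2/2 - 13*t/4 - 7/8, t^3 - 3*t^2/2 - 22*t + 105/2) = t - 7/2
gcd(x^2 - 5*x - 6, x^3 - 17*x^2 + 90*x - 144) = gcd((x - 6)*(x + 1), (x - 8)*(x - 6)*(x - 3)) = x - 6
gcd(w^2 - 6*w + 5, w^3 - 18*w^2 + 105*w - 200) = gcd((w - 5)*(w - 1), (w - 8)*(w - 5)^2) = w - 5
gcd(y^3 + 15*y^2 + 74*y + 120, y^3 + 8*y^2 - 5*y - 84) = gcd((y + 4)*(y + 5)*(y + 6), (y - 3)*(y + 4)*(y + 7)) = y + 4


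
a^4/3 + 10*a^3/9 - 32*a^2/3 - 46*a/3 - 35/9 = (a/3 + 1/3)*(a - 5)*(a + 1/3)*(a + 7)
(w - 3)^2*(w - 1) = w^3 - 7*w^2 + 15*w - 9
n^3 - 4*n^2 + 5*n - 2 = (n - 2)*(n - 1)^2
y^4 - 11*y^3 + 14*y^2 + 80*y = y*(y - 8)*(y - 5)*(y + 2)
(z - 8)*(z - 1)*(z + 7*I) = z^3 - 9*z^2 + 7*I*z^2 + 8*z - 63*I*z + 56*I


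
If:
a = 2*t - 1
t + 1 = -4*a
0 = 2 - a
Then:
No Solution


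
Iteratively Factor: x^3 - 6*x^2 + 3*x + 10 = (x - 2)*(x^2 - 4*x - 5) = (x - 2)*(x + 1)*(x - 5)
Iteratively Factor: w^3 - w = (w + 1)*(w^2 - w) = w*(w + 1)*(w - 1)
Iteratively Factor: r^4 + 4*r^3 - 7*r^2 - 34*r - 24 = (r - 3)*(r^3 + 7*r^2 + 14*r + 8) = (r - 3)*(r + 1)*(r^2 + 6*r + 8) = (r - 3)*(r + 1)*(r + 4)*(r + 2)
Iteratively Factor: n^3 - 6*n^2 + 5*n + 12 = (n + 1)*(n^2 - 7*n + 12) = (n - 3)*(n + 1)*(n - 4)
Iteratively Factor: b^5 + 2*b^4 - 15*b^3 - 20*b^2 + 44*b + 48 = (b - 2)*(b^4 + 4*b^3 - 7*b^2 - 34*b - 24) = (b - 2)*(b + 1)*(b^3 + 3*b^2 - 10*b - 24) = (b - 2)*(b + 1)*(b + 2)*(b^2 + b - 12) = (b - 3)*(b - 2)*(b + 1)*(b + 2)*(b + 4)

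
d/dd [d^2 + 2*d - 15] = 2*d + 2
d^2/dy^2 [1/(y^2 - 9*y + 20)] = 2*(-y^2 + 9*y + (2*y - 9)^2 - 20)/(y^2 - 9*y + 20)^3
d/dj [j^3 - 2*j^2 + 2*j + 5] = 3*j^2 - 4*j + 2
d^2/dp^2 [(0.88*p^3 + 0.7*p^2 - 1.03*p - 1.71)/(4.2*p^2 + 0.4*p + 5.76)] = (-2.8421709430404e-14*p^5 + 4.26325641456066e-14*p^4 - 80.98672*p^3 - 270.42768*p^2 + 307.447488*p + 133.38432)/(74.088*p^6 + 21.168*p^5 + 306.8352*p^4 + 58.1248*p^3 + 420.80256*p^2 + 39.81312*p + 191.102976)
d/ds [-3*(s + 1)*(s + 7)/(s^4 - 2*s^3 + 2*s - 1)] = 6*(s + 11)/(s^4 - 4*s^3 + 6*s^2 - 4*s + 1)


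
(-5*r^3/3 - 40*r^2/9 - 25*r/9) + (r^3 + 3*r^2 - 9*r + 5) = -2*r^3/3 - 13*r^2/9 - 106*r/9 + 5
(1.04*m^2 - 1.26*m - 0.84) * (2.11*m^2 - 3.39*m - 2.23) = 2.1944*m^4 - 6.1842*m^3 + 0.1798*m^2 + 5.6574*m + 1.8732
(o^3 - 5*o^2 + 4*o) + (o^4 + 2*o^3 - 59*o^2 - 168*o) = o^4 + 3*o^3 - 64*o^2 - 164*o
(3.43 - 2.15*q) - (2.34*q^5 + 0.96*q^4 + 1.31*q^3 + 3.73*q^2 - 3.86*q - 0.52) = -2.34*q^5 - 0.96*q^4 - 1.31*q^3 - 3.73*q^2 + 1.71*q + 3.95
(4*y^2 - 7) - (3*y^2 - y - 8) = y^2 + y + 1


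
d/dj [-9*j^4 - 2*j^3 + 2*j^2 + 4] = 2*j*(-18*j^2 - 3*j + 2)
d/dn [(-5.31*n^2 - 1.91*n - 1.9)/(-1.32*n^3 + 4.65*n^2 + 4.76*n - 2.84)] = (-7.0092*n^4 - 5.0424*n^3 - 23.9181*n^2 + 47.8308*n + 14.4684)/(1.7424*n^6 - 12.276*n^5 + 9.0561*n^4 + 51.7656*n^3 - 3.7544*n^2 - 27.0368*n + 8.0656)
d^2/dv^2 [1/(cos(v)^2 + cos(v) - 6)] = (-4*sin(v)^4 + 27*sin(v)^2 - 9*cos(v)/4 - 3*cos(3*v)/4 - 9)/((cos(v) - 2)^3*(cos(v) + 3)^3)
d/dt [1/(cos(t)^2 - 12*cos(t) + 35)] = 2*(cos(t) - 6)*sin(t)/(cos(t)^2 - 12*cos(t) + 35)^2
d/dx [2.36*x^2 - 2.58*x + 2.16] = 4.72*x - 2.58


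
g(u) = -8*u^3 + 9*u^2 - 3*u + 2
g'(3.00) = -165.00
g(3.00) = -142.00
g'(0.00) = -3.00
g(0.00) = 2.00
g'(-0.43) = -15.18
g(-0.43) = 5.59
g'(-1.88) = -121.67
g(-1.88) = 92.61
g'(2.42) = -99.99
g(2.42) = -65.93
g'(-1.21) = -59.92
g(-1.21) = 32.98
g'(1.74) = -44.34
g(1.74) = -18.12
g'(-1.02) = -46.33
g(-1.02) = 22.91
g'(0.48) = 0.11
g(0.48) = 1.75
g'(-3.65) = -388.44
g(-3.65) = 521.87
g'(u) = -24*u^2 + 18*u - 3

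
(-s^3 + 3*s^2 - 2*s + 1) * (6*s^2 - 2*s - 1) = -6*s^5 + 20*s^4 - 17*s^3 + 7*s^2 - 1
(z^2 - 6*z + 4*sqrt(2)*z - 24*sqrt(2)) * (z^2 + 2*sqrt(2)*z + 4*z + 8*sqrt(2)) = z^4 - 2*z^3 + 6*sqrt(2)*z^3 - 12*sqrt(2)*z^2 - 8*z^2 - 144*sqrt(2)*z - 32*z - 384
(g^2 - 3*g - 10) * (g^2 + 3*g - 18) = g^4 - 37*g^2 + 24*g + 180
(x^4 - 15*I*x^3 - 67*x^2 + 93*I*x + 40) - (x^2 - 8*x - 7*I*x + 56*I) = x^4 - 15*I*x^3 - 68*x^2 + 8*x + 100*I*x + 40 - 56*I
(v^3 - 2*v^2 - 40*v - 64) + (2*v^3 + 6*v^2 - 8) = 3*v^3 + 4*v^2 - 40*v - 72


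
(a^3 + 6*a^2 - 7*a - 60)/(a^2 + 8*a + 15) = (a^2 + a - 12)/(a + 3)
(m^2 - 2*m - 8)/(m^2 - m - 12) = (m + 2)/(m + 3)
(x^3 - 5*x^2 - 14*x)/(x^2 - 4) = x*(x - 7)/(x - 2)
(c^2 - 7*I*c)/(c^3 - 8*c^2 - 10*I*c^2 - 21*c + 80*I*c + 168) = c/(c^2 - c*(8 + 3*I) + 24*I)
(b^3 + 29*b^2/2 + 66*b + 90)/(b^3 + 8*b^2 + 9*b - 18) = (b^2 + 17*b/2 + 15)/(b^2 + 2*b - 3)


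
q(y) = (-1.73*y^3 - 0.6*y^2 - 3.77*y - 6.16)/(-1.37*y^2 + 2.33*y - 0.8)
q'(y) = (2.74*y - 2.33)*(-1.73*y^3 - 0.6*y^2 - 3.77*y - 6.16)/(-1.37*y^2 + 2.33*y - 0.8)^2 + (-5.19*y^2 - 1.2*y - 3.77)/(-1.37*y^2 + 2.33*y - 0.8)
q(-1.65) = -0.74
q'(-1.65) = 1.30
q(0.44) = 201.90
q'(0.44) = 5803.24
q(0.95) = -66.45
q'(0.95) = -156.62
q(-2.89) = -2.19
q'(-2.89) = 1.12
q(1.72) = 27.47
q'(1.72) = -52.36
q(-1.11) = 0.07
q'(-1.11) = 1.81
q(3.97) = 10.56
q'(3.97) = 0.00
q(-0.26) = 3.46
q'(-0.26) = 9.57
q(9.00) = 14.87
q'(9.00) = 1.13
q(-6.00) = -5.75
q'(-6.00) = 1.18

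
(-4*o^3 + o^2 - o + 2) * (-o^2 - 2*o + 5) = 4*o^5 + 7*o^4 - 21*o^3 + 5*o^2 - 9*o + 10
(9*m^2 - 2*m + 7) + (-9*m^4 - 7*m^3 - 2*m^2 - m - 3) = -9*m^4 - 7*m^3 + 7*m^2 - 3*m + 4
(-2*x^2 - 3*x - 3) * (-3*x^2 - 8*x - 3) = 6*x^4 + 25*x^3 + 39*x^2 + 33*x + 9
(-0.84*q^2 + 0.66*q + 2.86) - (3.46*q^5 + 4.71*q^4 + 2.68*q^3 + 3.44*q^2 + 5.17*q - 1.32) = -3.46*q^5 - 4.71*q^4 - 2.68*q^3 - 4.28*q^2 - 4.51*q + 4.18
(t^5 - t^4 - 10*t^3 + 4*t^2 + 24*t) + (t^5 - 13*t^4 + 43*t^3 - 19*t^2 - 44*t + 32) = 2*t^5 - 14*t^4 + 33*t^3 - 15*t^2 - 20*t + 32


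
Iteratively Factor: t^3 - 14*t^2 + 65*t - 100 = (t - 5)*(t^2 - 9*t + 20) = (t - 5)^2*(t - 4)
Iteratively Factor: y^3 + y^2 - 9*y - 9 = (y + 3)*(y^2 - 2*y - 3) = (y - 3)*(y + 3)*(y + 1)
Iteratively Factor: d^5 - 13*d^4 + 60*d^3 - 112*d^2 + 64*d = (d - 4)*(d^4 - 9*d^3 + 24*d^2 - 16*d) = (d - 4)^2*(d^3 - 5*d^2 + 4*d) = (d - 4)^3*(d^2 - d) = (d - 4)^3*(d - 1)*(d)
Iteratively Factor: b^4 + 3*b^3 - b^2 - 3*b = (b + 1)*(b^3 + 2*b^2 - 3*b) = b*(b + 1)*(b^2 + 2*b - 3) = b*(b + 1)*(b + 3)*(b - 1)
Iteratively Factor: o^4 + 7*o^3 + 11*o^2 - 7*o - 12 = (o + 3)*(o^3 + 4*o^2 - o - 4) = (o - 1)*(o + 3)*(o^2 + 5*o + 4) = (o - 1)*(o + 3)*(o + 4)*(o + 1)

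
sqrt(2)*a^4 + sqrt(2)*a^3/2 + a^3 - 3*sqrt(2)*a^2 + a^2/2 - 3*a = a*(a - 3/2)*(a + 2)*(sqrt(2)*a + 1)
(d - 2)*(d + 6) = d^2 + 4*d - 12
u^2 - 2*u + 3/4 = (u - 3/2)*(u - 1/2)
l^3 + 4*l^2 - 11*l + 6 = (l - 1)^2*(l + 6)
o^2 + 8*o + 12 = (o + 2)*(o + 6)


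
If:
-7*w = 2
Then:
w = -2/7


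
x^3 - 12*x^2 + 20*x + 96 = (x - 8)*(x - 6)*(x + 2)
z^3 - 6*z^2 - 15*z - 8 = (z - 8)*(z + 1)^2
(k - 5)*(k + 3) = k^2 - 2*k - 15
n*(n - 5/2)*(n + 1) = n^3 - 3*n^2/2 - 5*n/2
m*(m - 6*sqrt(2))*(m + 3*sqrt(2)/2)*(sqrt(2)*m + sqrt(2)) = sqrt(2)*m^4 - 9*m^3 + sqrt(2)*m^3 - 18*sqrt(2)*m^2 - 9*m^2 - 18*sqrt(2)*m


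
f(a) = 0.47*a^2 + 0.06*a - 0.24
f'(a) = 0.94*a + 0.06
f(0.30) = -0.18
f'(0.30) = 0.34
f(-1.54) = 0.78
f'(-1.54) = -1.39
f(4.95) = 11.57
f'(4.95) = 4.71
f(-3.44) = 5.12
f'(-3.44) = -3.17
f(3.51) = 5.76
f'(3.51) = 3.36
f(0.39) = -0.15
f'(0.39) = 0.43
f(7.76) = 28.53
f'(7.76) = 7.35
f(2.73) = 3.43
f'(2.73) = 2.63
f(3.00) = 4.17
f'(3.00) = 2.88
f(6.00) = 17.04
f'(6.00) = 5.70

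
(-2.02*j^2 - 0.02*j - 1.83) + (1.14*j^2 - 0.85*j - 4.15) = -0.88*j^2 - 0.87*j - 5.98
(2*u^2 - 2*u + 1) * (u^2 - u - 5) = 2*u^4 - 4*u^3 - 7*u^2 + 9*u - 5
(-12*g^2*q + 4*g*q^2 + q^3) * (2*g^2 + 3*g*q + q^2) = -24*g^4*q - 28*g^3*q^2 + 2*g^2*q^3 + 7*g*q^4 + q^5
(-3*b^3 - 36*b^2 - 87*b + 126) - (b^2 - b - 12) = -3*b^3 - 37*b^2 - 86*b + 138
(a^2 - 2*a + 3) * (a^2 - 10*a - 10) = a^4 - 12*a^3 + 13*a^2 - 10*a - 30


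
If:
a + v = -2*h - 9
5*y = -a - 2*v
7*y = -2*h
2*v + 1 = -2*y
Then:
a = -35/22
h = -133/44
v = -15/11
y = 19/22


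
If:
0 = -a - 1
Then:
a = -1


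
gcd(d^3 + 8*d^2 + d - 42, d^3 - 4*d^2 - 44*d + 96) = d - 2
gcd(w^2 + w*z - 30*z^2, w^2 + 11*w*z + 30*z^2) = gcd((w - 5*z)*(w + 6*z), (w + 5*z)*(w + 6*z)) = w + 6*z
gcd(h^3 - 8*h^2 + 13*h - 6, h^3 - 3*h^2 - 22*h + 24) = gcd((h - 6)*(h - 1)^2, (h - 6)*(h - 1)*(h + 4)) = h^2 - 7*h + 6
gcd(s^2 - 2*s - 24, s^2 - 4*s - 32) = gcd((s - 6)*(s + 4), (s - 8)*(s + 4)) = s + 4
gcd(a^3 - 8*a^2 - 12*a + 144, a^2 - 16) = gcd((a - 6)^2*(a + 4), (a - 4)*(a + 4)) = a + 4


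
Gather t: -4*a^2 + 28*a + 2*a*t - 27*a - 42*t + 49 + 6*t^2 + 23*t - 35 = -4*a^2 + a + 6*t^2 + t*(2*a - 19) + 14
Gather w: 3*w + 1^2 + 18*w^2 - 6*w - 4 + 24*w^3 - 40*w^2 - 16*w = 24*w^3 - 22*w^2 - 19*w - 3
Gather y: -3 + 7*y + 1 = 7*y - 2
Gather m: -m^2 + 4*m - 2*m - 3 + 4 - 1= -m^2 + 2*m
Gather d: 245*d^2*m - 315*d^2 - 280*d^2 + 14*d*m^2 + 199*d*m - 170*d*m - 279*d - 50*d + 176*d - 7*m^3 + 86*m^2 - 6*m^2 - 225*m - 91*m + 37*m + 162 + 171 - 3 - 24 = d^2*(245*m - 595) + d*(14*m^2 + 29*m - 153) - 7*m^3 + 80*m^2 - 279*m + 306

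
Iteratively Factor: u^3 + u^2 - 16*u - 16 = (u + 4)*(u^2 - 3*u - 4) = (u + 1)*(u + 4)*(u - 4)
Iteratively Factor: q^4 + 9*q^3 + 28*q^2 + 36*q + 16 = (q + 2)*(q^3 + 7*q^2 + 14*q + 8) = (q + 2)^2*(q^2 + 5*q + 4) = (q + 1)*(q + 2)^2*(q + 4)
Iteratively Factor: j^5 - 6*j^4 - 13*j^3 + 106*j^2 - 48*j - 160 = (j - 2)*(j^4 - 4*j^3 - 21*j^2 + 64*j + 80) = (j - 4)*(j - 2)*(j^3 - 21*j - 20) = (j - 4)*(j - 2)*(j + 1)*(j^2 - j - 20) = (j - 4)*(j - 2)*(j + 1)*(j + 4)*(j - 5)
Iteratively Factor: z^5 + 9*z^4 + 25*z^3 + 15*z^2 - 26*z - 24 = (z + 2)*(z^4 + 7*z^3 + 11*z^2 - 7*z - 12) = (z + 2)*(z + 4)*(z^3 + 3*z^2 - z - 3) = (z + 2)*(z + 3)*(z + 4)*(z^2 - 1) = (z - 1)*(z + 2)*(z + 3)*(z + 4)*(z + 1)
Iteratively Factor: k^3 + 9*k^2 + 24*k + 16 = (k + 1)*(k^2 + 8*k + 16) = (k + 1)*(k + 4)*(k + 4)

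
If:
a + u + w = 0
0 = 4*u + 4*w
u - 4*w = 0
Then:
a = 0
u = 0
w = 0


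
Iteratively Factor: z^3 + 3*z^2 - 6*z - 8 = (z + 4)*(z^2 - z - 2) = (z + 1)*(z + 4)*(z - 2)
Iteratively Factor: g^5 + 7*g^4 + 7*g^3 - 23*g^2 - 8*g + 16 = (g + 4)*(g^4 + 3*g^3 - 5*g^2 - 3*g + 4) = (g + 4)^2*(g^3 - g^2 - g + 1) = (g - 1)*(g + 4)^2*(g^2 - 1) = (g - 1)^2*(g + 4)^2*(g + 1)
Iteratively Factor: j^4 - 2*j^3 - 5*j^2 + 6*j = (j - 3)*(j^3 + j^2 - 2*j) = (j - 3)*(j - 1)*(j^2 + 2*j) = j*(j - 3)*(j - 1)*(j + 2)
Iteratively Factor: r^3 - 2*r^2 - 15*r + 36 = (r - 3)*(r^2 + r - 12) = (r - 3)^2*(r + 4)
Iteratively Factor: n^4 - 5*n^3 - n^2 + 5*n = (n - 5)*(n^3 - n) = n*(n - 5)*(n^2 - 1) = n*(n - 5)*(n + 1)*(n - 1)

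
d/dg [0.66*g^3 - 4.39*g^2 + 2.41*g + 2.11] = 1.98*g^2 - 8.78*g + 2.41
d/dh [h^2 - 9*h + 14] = 2*h - 9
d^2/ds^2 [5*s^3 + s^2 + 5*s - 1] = 30*s + 2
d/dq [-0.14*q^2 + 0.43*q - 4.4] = 0.43 - 0.28*q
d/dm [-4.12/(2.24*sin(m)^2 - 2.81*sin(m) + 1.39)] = (18.4576*sin(m) - 11.5772)*cos(m)/(2.24*sin(m)^2 - 2.81*sin(m) + 1.39)^2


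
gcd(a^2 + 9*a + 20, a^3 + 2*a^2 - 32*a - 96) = a + 4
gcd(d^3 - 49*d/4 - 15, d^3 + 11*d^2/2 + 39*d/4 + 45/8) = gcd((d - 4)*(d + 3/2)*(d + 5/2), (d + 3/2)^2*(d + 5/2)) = d^2 + 4*d + 15/4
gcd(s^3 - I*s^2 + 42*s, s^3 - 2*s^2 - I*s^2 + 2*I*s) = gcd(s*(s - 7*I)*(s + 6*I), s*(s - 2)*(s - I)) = s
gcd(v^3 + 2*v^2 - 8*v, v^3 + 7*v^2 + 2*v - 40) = v^2 + 2*v - 8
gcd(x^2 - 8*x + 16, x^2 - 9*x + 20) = x - 4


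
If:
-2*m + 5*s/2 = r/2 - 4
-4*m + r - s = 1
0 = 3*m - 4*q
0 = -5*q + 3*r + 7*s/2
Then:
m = 67/170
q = 201/680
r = 549/340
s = -327/340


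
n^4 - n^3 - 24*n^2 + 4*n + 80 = (n - 5)*(n - 2)*(n + 2)*(n + 4)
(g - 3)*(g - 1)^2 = g^3 - 5*g^2 + 7*g - 3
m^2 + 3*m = m*(m + 3)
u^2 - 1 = (u - 1)*(u + 1)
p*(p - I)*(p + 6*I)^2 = p^4 + 11*I*p^3 - 24*p^2 + 36*I*p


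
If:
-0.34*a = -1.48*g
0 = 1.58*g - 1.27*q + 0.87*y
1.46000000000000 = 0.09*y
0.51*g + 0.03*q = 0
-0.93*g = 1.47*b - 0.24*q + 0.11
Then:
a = -2.65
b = 2.00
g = -0.61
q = 10.36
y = 16.22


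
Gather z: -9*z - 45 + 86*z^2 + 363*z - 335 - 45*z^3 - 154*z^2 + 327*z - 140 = -45*z^3 - 68*z^2 + 681*z - 520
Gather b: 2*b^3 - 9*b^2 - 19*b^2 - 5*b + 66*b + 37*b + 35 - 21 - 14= 2*b^3 - 28*b^2 + 98*b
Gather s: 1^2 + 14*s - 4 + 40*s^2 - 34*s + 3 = 40*s^2 - 20*s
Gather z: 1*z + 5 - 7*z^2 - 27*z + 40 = -7*z^2 - 26*z + 45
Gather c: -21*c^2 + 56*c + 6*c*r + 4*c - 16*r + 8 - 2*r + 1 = -21*c^2 + c*(6*r + 60) - 18*r + 9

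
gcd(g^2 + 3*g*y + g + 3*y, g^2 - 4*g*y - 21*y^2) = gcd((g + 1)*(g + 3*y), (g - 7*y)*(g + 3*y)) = g + 3*y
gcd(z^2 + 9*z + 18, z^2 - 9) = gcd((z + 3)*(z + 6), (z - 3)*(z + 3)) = z + 3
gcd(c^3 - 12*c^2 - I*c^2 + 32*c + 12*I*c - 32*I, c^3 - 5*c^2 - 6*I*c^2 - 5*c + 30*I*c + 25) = c - I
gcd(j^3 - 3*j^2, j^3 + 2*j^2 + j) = j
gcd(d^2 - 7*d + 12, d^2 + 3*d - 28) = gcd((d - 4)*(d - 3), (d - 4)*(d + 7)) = d - 4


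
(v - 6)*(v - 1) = v^2 - 7*v + 6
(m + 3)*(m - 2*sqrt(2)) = m^2 - 2*sqrt(2)*m + 3*m - 6*sqrt(2)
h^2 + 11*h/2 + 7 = (h + 2)*(h + 7/2)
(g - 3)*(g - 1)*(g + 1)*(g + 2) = g^4 - g^3 - 7*g^2 + g + 6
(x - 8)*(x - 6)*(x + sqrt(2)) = x^3 - 14*x^2 + sqrt(2)*x^2 - 14*sqrt(2)*x + 48*x + 48*sqrt(2)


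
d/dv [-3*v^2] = -6*v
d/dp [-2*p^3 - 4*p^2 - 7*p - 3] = -6*p^2 - 8*p - 7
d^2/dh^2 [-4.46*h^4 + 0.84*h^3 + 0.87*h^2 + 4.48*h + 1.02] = -53.52*h^2 + 5.04*h + 1.74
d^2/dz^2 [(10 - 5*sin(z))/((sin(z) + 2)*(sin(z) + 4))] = 5*(sin(z)^5 - 14*sin(z)^4 - 86*sin(z)^3 - 44*sin(z)^2 + 280*sin(z) + 208)/((sin(z) + 2)^3*(sin(z) + 4)^3)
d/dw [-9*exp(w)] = -9*exp(w)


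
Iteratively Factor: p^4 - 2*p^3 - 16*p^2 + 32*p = (p + 4)*(p^3 - 6*p^2 + 8*p) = p*(p + 4)*(p^2 - 6*p + 8) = p*(p - 2)*(p + 4)*(p - 4)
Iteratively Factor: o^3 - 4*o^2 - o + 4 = (o - 4)*(o^2 - 1) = (o - 4)*(o + 1)*(o - 1)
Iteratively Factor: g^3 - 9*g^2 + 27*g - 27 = (g - 3)*(g^2 - 6*g + 9) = (g - 3)^2*(g - 3)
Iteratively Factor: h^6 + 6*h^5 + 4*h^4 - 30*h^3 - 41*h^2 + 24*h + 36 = (h + 2)*(h^5 + 4*h^4 - 4*h^3 - 22*h^2 + 3*h + 18) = (h - 1)*(h + 2)*(h^4 + 5*h^3 + h^2 - 21*h - 18) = (h - 2)*(h - 1)*(h + 2)*(h^3 + 7*h^2 + 15*h + 9) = (h - 2)*(h - 1)*(h + 2)*(h + 3)*(h^2 + 4*h + 3) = (h - 2)*(h - 1)*(h + 2)*(h + 3)^2*(h + 1)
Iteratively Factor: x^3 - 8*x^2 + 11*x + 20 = (x - 5)*(x^2 - 3*x - 4) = (x - 5)*(x + 1)*(x - 4)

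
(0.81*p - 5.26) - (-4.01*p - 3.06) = 4.82*p - 2.2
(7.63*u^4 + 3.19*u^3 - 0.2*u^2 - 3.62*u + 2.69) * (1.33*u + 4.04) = 10.1479*u^5 + 35.0679*u^4 + 12.6216*u^3 - 5.6226*u^2 - 11.0471*u + 10.8676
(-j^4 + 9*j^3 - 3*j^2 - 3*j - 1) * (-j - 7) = j^5 - 2*j^4 - 60*j^3 + 24*j^2 + 22*j + 7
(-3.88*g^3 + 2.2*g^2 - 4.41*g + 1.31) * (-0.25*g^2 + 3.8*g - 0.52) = 0.97*g^5 - 15.294*g^4 + 11.4801*g^3 - 18.2295*g^2 + 7.2712*g - 0.6812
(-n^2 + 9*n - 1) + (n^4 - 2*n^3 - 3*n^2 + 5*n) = n^4 - 2*n^3 - 4*n^2 + 14*n - 1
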